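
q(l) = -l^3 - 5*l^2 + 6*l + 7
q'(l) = -3*l^2 - 10*l + 6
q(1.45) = 2.14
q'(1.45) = -14.81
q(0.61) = 8.57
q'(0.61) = -1.22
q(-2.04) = -17.56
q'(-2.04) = 13.92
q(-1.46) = -9.31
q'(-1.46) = 14.21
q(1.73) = -2.76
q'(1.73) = -20.28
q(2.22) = -15.26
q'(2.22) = -30.99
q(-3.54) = -32.54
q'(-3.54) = 3.81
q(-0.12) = 6.21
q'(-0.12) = 7.16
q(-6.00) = 7.00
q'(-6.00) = -42.00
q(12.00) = -2369.00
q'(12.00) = -546.00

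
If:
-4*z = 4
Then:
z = -1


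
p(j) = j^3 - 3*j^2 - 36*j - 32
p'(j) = 3*j^2 - 6*j - 36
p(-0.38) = -18.81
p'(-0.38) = -33.29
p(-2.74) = 23.55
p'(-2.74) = 2.96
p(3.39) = -149.56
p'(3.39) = -21.86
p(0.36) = -45.30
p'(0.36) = -37.77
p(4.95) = -162.42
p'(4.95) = 7.81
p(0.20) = -39.31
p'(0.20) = -37.08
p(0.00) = -32.00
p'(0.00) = -36.00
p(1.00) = -70.00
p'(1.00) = -39.00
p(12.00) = 832.00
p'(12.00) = 324.00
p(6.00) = -140.00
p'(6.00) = 36.00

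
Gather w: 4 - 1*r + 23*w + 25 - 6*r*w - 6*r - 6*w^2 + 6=-7*r - 6*w^2 + w*(23 - 6*r) + 35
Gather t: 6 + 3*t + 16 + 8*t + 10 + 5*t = 16*t + 32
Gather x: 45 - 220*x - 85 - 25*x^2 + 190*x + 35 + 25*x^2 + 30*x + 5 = 0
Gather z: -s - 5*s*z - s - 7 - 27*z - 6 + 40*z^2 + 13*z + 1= -2*s + 40*z^2 + z*(-5*s - 14) - 12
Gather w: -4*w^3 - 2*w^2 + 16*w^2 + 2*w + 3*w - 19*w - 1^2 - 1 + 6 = -4*w^3 + 14*w^2 - 14*w + 4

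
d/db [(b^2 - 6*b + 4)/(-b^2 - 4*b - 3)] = 2*(-5*b^2 + b + 17)/(b^4 + 8*b^3 + 22*b^2 + 24*b + 9)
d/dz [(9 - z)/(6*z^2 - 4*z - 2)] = (3*z^2 - 54*z + 19)/(2*(9*z^4 - 12*z^3 - 2*z^2 + 4*z + 1))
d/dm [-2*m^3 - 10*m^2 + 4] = 2*m*(-3*m - 10)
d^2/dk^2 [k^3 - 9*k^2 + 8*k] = 6*k - 18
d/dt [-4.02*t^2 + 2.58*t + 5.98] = 2.58 - 8.04*t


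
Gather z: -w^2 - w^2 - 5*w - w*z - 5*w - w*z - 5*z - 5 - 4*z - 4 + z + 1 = -2*w^2 - 10*w + z*(-2*w - 8) - 8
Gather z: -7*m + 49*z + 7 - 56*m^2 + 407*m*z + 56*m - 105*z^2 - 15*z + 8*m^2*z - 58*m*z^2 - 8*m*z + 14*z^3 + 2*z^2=-56*m^2 + 49*m + 14*z^3 + z^2*(-58*m - 103) + z*(8*m^2 + 399*m + 34) + 7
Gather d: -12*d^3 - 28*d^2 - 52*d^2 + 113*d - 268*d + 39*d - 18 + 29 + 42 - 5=-12*d^3 - 80*d^2 - 116*d + 48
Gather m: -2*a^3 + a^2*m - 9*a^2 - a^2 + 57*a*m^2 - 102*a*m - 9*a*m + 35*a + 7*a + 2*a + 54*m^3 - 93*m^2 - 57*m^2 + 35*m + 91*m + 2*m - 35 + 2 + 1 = -2*a^3 - 10*a^2 + 44*a + 54*m^3 + m^2*(57*a - 150) + m*(a^2 - 111*a + 128) - 32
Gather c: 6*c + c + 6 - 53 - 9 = 7*c - 56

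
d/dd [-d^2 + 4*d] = 4 - 2*d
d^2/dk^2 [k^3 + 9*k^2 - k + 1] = 6*k + 18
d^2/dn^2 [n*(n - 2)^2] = 6*n - 8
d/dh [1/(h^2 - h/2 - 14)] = 2*(1 - 4*h)/(-2*h^2 + h + 28)^2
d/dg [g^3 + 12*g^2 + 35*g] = 3*g^2 + 24*g + 35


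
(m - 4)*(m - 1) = m^2 - 5*m + 4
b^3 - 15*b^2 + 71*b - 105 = (b - 7)*(b - 5)*(b - 3)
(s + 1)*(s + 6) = s^2 + 7*s + 6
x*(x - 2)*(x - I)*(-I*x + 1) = -I*x^4 + 2*I*x^3 - I*x^2 + 2*I*x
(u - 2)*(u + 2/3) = u^2 - 4*u/3 - 4/3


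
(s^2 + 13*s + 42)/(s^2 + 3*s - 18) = (s + 7)/(s - 3)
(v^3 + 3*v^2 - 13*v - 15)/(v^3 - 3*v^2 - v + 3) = (v + 5)/(v - 1)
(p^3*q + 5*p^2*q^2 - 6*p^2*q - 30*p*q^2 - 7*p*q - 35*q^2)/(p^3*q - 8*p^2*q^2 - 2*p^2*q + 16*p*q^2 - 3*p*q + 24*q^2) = (p^2 + 5*p*q - 7*p - 35*q)/(p^2 - 8*p*q - 3*p + 24*q)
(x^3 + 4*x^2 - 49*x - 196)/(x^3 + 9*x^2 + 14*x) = (x^2 - 3*x - 28)/(x*(x + 2))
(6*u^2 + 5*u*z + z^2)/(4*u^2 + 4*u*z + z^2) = (3*u + z)/(2*u + z)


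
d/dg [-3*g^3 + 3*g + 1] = 3 - 9*g^2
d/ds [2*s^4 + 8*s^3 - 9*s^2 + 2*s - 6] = 8*s^3 + 24*s^2 - 18*s + 2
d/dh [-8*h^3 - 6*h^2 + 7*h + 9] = -24*h^2 - 12*h + 7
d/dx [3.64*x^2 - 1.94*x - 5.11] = 7.28*x - 1.94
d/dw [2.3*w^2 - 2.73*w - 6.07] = 4.6*w - 2.73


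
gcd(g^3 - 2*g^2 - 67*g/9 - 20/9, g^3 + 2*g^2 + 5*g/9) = g^2 + 2*g + 5/9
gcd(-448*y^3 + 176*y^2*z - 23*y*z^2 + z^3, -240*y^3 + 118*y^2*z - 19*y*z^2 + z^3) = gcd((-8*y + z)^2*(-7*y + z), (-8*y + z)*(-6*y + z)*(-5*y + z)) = 8*y - z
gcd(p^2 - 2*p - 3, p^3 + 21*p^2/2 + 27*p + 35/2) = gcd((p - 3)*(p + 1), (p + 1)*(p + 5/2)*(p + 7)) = p + 1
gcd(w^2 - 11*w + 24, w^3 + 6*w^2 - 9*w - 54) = w - 3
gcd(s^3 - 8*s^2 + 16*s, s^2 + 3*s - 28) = s - 4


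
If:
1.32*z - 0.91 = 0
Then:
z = 0.69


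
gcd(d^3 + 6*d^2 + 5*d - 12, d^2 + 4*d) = d + 4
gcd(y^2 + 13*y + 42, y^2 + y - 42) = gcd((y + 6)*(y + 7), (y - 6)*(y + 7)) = y + 7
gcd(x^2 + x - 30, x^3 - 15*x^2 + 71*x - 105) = x - 5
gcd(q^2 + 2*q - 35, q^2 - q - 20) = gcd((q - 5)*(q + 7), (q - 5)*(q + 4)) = q - 5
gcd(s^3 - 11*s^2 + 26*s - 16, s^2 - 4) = s - 2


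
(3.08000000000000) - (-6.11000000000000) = 9.19000000000000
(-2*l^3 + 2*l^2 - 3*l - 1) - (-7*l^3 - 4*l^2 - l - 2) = 5*l^3 + 6*l^2 - 2*l + 1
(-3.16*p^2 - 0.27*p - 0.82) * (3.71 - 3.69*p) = 11.6604*p^3 - 10.7273*p^2 + 2.0241*p - 3.0422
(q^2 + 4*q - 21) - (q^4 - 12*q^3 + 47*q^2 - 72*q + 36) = -q^4 + 12*q^3 - 46*q^2 + 76*q - 57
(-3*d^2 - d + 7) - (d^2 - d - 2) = 9 - 4*d^2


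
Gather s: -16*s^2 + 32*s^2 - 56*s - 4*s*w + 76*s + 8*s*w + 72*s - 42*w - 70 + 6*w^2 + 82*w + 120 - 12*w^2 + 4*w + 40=16*s^2 + s*(4*w + 92) - 6*w^2 + 44*w + 90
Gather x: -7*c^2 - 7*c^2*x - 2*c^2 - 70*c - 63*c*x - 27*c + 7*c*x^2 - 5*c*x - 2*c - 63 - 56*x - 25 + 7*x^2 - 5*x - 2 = -9*c^2 - 99*c + x^2*(7*c + 7) + x*(-7*c^2 - 68*c - 61) - 90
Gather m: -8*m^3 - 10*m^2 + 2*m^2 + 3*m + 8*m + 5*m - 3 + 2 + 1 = -8*m^3 - 8*m^2 + 16*m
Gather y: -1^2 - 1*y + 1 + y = 0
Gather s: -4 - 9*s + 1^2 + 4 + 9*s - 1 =0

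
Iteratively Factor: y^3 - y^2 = (y - 1)*(y^2) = y*(y - 1)*(y)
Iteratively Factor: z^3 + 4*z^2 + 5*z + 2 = (z + 1)*(z^2 + 3*z + 2) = (z + 1)^2*(z + 2)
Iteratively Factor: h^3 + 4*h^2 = (h)*(h^2 + 4*h) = h*(h + 4)*(h)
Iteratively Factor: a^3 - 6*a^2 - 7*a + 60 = (a + 3)*(a^2 - 9*a + 20) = (a - 5)*(a + 3)*(a - 4)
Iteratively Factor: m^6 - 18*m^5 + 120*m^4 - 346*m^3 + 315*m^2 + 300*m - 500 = (m - 5)*(m^5 - 13*m^4 + 55*m^3 - 71*m^2 - 40*m + 100) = (m - 5)*(m - 2)*(m^4 - 11*m^3 + 33*m^2 - 5*m - 50) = (m - 5)^2*(m - 2)*(m^3 - 6*m^2 + 3*m + 10) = (m - 5)^2*(m - 2)^2*(m^2 - 4*m - 5) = (m - 5)^3*(m - 2)^2*(m + 1)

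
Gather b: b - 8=b - 8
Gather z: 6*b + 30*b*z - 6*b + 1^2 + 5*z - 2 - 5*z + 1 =30*b*z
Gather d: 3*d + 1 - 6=3*d - 5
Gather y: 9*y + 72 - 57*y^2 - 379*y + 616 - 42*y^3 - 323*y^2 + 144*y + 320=-42*y^3 - 380*y^2 - 226*y + 1008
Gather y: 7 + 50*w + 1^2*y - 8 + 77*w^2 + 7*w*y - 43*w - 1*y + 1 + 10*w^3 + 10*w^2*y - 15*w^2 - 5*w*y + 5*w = 10*w^3 + 62*w^2 + 12*w + y*(10*w^2 + 2*w)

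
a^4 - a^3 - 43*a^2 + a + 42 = (a - 7)*(a - 1)*(a + 1)*(a + 6)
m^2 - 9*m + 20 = (m - 5)*(m - 4)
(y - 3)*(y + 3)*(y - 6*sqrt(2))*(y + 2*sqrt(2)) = y^4 - 4*sqrt(2)*y^3 - 33*y^2 + 36*sqrt(2)*y + 216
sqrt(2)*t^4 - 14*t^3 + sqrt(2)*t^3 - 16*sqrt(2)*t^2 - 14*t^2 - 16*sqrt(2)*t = t*(t - 8*sqrt(2))*(t + sqrt(2))*(sqrt(2)*t + sqrt(2))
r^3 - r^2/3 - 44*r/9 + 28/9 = (r - 2)*(r - 2/3)*(r + 7/3)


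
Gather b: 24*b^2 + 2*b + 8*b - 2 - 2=24*b^2 + 10*b - 4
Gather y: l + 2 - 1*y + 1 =l - y + 3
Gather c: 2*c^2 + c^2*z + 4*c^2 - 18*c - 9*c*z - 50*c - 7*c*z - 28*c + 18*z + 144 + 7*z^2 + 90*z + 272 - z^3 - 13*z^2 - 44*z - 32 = c^2*(z + 6) + c*(-16*z - 96) - z^3 - 6*z^2 + 64*z + 384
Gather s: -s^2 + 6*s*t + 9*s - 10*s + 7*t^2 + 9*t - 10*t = -s^2 + s*(6*t - 1) + 7*t^2 - t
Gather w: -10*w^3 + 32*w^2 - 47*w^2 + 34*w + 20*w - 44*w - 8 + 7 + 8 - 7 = -10*w^3 - 15*w^2 + 10*w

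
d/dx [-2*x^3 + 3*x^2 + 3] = 6*x*(1 - x)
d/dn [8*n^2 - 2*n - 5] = 16*n - 2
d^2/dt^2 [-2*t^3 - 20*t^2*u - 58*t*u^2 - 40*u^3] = -12*t - 40*u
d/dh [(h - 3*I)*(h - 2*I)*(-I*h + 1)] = -3*I*h^2 - 8*h + I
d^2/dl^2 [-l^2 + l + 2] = -2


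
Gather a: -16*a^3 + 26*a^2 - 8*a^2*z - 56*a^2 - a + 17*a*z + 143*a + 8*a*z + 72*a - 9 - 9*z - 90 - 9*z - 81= -16*a^3 + a^2*(-8*z - 30) + a*(25*z + 214) - 18*z - 180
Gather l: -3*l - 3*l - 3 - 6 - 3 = -6*l - 12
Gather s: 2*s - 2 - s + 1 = s - 1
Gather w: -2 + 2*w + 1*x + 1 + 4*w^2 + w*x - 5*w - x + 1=4*w^2 + w*(x - 3)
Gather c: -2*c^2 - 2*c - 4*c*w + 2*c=-2*c^2 - 4*c*w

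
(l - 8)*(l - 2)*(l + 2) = l^3 - 8*l^2 - 4*l + 32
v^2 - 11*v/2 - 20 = (v - 8)*(v + 5/2)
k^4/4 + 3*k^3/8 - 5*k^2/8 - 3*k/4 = k*(k/2 + 1/2)*(k/2 + 1)*(k - 3/2)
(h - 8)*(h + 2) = h^2 - 6*h - 16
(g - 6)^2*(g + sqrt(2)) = g^3 - 12*g^2 + sqrt(2)*g^2 - 12*sqrt(2)*g + 36*g + 36*sqrt(2)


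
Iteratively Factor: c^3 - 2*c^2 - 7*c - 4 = (c - 4)*(c^2 + 2*c + 1) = (c - 4)*(c + 1)*(c + 1)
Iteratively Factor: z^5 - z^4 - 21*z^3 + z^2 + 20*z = (z - 1)*(z^4 - 21*z^2 - 20*z) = z*(z - 1)*(z^3 - 21*z - 20) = z*(z - 1)*(z + 4)*(z^2 - 4*z - 5) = z*(z - 1)*(z + 1)*(z + 4)*(z - 5)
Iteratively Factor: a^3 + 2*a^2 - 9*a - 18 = (a - 3)*(a^2 + 5*a + 6) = (a - 3)*(a + 2)*(a + 3)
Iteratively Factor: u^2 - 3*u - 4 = (u + 1)*(u - 4)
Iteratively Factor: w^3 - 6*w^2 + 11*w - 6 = (w - 3)*(w^2 - 3*w + 2) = (w - 3)*(w - 2)*(w - 1)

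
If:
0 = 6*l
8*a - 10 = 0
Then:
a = 5/4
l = 0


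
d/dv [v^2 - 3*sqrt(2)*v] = 2*v - 3*sqrt(2)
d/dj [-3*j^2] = -6*j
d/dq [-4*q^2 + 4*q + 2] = 4 - 8*q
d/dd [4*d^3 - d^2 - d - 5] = 12*d^2 - 2*d - 1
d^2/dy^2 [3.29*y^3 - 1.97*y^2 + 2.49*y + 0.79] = 19.74*y - 3.94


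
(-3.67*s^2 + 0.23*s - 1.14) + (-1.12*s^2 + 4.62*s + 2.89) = -4.79*s^2 + 4.85*s + 1.75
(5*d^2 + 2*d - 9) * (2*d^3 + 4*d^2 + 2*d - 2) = 10*d^5 + 24*d^4 - 42*d^2 - 22*d + 18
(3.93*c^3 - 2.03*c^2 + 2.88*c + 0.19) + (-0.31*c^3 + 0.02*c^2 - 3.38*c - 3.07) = 3.62*c^3 - 2.01*c^2 - 0.5*c - 2.88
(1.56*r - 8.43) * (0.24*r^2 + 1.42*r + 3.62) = 0.3744*r^3 + 0.192*r^2 - 6.3234*r - 30.5166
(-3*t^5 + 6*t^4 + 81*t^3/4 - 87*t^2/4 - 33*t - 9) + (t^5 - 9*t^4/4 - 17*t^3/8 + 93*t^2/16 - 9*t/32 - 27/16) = -2*t^5 + 15*t^4/4 + 145*t^3/8 - 255*t^2/16 - 1065*t/32 - 171/16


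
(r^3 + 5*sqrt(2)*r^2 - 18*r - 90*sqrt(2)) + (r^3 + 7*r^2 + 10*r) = 2*r^3 + 7*r^2 + 5*sqrt(2)*r^2 - 8*r - 90*sqrt(2)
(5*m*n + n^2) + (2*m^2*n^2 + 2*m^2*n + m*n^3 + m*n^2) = 2*m^2*n^2 + 2*m^2*n + m*n^3 + m*n^2 + 5*m*n + n^2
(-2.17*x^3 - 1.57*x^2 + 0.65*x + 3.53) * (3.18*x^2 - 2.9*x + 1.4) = -6.9006*x^5 + 1.3004*x^4 + 3.582*x^3 + 7.1424*x^2 - 9.327*x + 4.942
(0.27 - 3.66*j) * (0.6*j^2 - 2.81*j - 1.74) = -2.196*j^3 + 10.4466*j^2 + 5.6097*j - 0.4698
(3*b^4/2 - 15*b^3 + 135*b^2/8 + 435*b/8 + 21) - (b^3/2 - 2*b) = 3*b^4/2 - 31*b^3/2 + 135*b^2/8 + 451*b/8 + 21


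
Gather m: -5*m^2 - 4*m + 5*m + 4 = -5*m^2 + m + 4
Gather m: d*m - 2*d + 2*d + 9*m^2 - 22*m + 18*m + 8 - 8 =9*m^2 + m*(d - 4)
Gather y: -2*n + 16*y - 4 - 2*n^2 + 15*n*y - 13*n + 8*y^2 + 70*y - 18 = -2*n^2 - 15*n + 8*y^2 + y*(15*n + 86) - 22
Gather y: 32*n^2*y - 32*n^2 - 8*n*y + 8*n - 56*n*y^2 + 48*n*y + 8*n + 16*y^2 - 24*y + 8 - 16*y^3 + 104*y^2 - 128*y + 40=-32*n^2 + 16*n - 16*y^3 + y^2*(120 - 56*n) + y*(32*n^2 + 40*n - 152) + 48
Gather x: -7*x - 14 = -7*x - 14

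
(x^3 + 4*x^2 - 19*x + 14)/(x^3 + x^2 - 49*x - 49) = (x^2 - 3*x + 2)/(x^2 - 6*x - 7)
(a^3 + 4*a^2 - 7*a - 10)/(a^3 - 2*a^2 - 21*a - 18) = (a^2 + 3*a - 10)/(a^2 - 3*a - 18)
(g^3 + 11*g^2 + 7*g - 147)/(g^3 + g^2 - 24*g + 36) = (g^2 + 14*g + 49)/(g^2 + 4*g - 12)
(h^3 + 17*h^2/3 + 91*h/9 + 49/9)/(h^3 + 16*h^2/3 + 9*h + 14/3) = (h + 7/3)/(h + 2)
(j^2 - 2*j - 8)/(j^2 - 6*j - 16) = (j - 4)/(j - 8)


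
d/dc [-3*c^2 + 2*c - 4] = 2 - 6*c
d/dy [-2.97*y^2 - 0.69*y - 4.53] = -5.94*y - 0.69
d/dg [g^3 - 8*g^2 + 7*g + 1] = 3*g^2 - 16*g + 7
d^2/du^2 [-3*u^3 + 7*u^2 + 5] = 14 - 18*u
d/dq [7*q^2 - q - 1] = 14*q - 1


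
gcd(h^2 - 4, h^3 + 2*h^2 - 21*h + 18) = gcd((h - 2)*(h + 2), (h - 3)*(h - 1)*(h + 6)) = 1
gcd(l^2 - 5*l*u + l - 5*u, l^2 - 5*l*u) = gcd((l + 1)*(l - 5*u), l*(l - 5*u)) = -l + 5*u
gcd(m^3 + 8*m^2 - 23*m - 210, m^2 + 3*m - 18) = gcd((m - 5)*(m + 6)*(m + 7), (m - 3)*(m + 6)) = m + 6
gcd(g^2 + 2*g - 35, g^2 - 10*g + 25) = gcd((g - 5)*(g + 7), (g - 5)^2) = g - 5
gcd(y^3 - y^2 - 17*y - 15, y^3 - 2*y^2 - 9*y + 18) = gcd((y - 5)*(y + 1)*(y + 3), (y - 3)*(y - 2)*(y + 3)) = y + 3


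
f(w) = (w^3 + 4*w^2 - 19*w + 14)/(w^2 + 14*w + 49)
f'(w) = (-2*w - 14)*(w^3 + 4*w^2 - 19*w + 14)/(w^2 + 14*w + 49)^2 + (3*w^2 + 8*w - 19)/(w^2 + 14*w + 49)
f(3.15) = 0.24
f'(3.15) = 0.30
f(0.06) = 0.26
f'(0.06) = -0.44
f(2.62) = 0.10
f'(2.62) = 0.22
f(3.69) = 0.43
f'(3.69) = 0.37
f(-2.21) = 2.82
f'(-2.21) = -2.14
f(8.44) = 3.10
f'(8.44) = 0.70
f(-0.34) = 0.47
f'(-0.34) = -0.62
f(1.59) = -0.03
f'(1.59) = 0.02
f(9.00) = 3.50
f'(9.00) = 0.72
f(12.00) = 5.79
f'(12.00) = 0.80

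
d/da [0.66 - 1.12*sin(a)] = -1.12*cos(a)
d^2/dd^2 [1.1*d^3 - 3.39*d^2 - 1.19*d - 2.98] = 6.6*d - 6.78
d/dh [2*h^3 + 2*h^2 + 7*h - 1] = 6*h^2 + 4*h + 7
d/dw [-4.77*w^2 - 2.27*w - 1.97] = -9.54*w - 2.27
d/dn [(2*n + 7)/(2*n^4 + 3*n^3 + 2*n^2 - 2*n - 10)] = (4*n^4 + 6*n^3 + 4*n^2 - 4*n - (2*n + 7)*(8*n^3 + 9*n^2 + 4*n - 2) - 20)/(2*n^4 + 3*n^3 + 2*n^2 - 2*n - 10)^2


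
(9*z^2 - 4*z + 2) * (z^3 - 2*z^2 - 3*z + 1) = 9*z^5 - 22*z^4 - 17*z^3 + 17*z^2 - 10*z + 2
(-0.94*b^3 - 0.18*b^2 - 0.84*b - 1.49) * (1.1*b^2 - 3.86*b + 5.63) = -1.034*b^5 + 3.4304*b^4 - 5.5214*b^3 + 0.59*b^2 + 1.0222*b - 8.3887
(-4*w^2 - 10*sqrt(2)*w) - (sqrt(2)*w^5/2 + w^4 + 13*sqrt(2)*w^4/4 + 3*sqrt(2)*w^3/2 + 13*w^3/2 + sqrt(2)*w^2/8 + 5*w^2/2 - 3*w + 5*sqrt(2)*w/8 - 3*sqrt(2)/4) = -sqrt(2)*w^5/2 - 13*sqrt(2)*w^4/4 - w^4 - 13*w^3/2 - 3*sqrt(2)*w^3/2 - 13*w^2/2 - sqrt(2)*w^2/8 - 85*sqrt(2)*w/8 + 3*w + 3*sqrt(2)/4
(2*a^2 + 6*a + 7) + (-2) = 2*a^2 + 6*a + 5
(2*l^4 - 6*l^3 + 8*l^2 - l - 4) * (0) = 0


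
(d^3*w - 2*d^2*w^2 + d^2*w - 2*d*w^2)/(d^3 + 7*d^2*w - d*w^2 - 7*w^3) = d*w*(d^2 - 2*d*w + d - 2*w)/(d^3 + 7*d^2*w - d*w^2 - 7*w^3)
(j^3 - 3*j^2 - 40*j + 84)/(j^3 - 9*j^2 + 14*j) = (j + 6)/j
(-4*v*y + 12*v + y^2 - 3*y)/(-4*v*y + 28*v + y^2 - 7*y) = (y - 3)/(y - 7)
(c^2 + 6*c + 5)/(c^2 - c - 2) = (c + 5)/(c - 2)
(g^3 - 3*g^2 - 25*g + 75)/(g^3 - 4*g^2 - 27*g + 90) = (g - 5)/(g - 6)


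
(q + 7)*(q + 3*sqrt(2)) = q^2 + 3*sqrt(2)*q + 7*q + 21*sqrt(2)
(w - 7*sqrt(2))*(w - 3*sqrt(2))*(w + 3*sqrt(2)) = w^3 - 7*sqrt(2)*w^2 - 18*w + 126*sqrt(2)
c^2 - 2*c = c*(c - 2)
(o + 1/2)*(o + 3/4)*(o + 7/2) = o^3 + 19*o^2/4 + 19*o/4 + 21/16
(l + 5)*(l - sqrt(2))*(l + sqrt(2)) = l^3 + 5*l^2 - 2*l - 10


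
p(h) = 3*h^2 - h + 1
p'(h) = 6*h - 1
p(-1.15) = 6.12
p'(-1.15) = -7.90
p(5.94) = 100.91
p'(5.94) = 34.64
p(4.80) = 65.32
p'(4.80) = 27.80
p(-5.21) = 87.64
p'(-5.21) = -32.26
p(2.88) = 23.00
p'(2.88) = 16.28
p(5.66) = 91.45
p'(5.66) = 32.96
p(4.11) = 47.57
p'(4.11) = 23.66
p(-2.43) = 21.14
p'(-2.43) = -15.58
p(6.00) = 103.00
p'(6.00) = 35.00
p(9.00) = 235.00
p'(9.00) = 53.00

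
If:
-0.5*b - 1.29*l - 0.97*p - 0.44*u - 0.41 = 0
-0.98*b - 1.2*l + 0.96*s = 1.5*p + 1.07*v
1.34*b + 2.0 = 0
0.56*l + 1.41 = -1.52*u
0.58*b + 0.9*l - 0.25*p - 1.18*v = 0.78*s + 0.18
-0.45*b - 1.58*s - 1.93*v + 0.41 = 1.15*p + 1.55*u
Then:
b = -1.49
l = 28.64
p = -32.53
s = 8.34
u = -11.48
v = 22.34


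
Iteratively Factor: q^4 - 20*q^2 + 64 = (q + 2)*(q^3 - 2*q^2 - 16*q + 32) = (q - 4)*(q + 2)*(q^2 + 2*q - 8) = (q - 4)*(q - 2)*(q + 2)*(q + 4)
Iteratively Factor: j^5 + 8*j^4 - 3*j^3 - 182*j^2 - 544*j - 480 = (j + 3)*(j^4 + 5*j^3 - 18*j^2 - 128*j - 160) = (j + 3)*(j + 4)*(j^3 + j^2 - 22*j - 40) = (j + 3)*(j + 4)^2*(j^2 - 3*j - 10) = (j + 2)*(j + 3)*(j + 4)^2*(j - 5)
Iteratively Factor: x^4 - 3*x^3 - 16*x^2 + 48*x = (x)*(x^3 - 3*x^2 - 16*x + 48) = x*(x - 3)*(x^2 - 16) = x*(x - 3)*(x + 4)*(x - 4)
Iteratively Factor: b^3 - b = (b + 1)*(b^2 - b) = (b - 1)*(b + 1)*(b)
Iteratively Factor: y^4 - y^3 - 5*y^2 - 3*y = (y + 1)*(y^3 - 2*y^2 - 3*y) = (y - 3)*(y + 1)*(y^2 + y) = y*(y - 3)*(y + 1)*(y + 1)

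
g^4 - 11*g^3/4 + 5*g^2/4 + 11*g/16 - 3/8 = (g - 2)*(g - 3/4)*(g - 1/2)*(g + 1/2)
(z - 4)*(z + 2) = z^2 - 2*z - 8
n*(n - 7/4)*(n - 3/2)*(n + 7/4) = n^4 - 3*n^3/2 - 49*n^2/16 + 147*n/32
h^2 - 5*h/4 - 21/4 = (h - 3)*(h + 7/4)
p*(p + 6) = p^2 + 6*p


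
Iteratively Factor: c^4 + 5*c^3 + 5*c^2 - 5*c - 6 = (c - 1)*(c^3 + 6*c^2 + 11*c + 6) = (c - 1)*(c + 1)*(c^2 + 5*c + 6) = (c - 1)*(c + 1)*(c + 2)*(c + 3)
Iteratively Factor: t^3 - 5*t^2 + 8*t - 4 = (t - 2)*(t^2 - 3*t + 2) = (t - 2)*(t - 1)*(t - 2)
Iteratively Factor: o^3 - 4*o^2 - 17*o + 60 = (o - 3)*(o^2 - o - 20) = (o - 5)*(o - 3)*(o + 4)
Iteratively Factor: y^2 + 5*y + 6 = (y + 2)*(y + 3)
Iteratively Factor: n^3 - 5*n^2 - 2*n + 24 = (n - 4)*(n^2 - n - 6) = (n - 4)*(n + 2)*(n - 3)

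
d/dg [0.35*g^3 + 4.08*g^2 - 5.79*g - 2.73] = 1.05*g^2 + 8.16*g - 5.79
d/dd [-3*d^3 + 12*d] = 12 - 9*d^2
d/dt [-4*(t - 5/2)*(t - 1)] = 14 - 8*t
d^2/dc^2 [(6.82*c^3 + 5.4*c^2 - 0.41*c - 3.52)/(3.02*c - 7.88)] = (124.402256*c^3 - 973.797792*c^2 + 2540.902848*c + 586.897872)/(27.543608*c^3 - 215.606256*c^2 + 562.575264*c - 489.303872)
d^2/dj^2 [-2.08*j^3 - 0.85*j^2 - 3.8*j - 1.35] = -12.48*j - 1.7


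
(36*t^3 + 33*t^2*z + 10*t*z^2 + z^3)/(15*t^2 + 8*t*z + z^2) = (12*t^2 + 7*t*z + z^2)/(5*t + z)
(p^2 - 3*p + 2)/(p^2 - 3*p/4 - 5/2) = 4*(p - 1)/(4*p + 5)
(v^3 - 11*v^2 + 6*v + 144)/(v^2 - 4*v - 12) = (v^2 - 5*v - 24)/(v + 2)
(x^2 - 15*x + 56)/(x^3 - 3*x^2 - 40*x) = (x - 7)/(x*(x + 5))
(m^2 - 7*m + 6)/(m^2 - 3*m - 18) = (m - 1)/(m + 3)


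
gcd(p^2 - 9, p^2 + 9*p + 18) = p + 3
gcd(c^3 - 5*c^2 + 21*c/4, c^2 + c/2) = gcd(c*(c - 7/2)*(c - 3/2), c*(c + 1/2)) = c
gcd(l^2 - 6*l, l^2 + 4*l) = l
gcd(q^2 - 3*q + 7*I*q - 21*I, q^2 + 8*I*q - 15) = 1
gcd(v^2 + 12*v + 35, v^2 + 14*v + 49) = v + 7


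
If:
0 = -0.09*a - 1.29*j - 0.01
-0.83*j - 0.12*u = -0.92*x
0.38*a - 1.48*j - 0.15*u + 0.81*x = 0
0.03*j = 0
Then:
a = -0.11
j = 0.00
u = -0.95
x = -0.12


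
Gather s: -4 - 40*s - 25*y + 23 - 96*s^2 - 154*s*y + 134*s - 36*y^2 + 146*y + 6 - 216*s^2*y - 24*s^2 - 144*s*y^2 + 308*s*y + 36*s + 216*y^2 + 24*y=s^2*(-216*y - 120) + s*(-144*y^2 + 154*y + 130) + 180*y^2 + 145*y + 25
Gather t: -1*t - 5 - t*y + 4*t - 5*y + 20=t*(3 - y) - 5*y + 15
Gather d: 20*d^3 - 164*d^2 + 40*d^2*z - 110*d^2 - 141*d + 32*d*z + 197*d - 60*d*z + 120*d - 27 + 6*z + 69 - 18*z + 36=20*d^3 + d^2*(40*z - 274) + d*(176 - 28*z) - 12*z + 78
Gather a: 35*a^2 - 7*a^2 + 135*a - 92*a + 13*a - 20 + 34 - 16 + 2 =28*a^2 + 56*a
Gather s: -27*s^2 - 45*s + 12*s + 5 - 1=-27*s^2 - 33*s + 4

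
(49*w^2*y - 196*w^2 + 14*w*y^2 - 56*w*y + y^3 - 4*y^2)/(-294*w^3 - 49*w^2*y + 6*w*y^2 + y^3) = (7*w*y - 28*w + y^2 - 4*y)/(-42*w^2 - w*y + y^2)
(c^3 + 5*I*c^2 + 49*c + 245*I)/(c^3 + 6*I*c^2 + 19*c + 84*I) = (c^2 - 2*I*c + 35)/(c^2 - I*c + 12)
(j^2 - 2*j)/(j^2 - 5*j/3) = 3*(j - 2)/(3*j - 5)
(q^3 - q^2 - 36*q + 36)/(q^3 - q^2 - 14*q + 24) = (q^3 - q^2 - 36*q + 36)/(q^3 - q^2 - 14*q + 24)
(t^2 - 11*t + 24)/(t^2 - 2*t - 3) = (t - 8)/(t + 1)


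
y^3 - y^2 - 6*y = y*(y - 3)*(y + 2)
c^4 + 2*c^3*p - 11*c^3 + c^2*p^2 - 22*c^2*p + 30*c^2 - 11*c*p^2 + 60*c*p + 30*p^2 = (c - 6)*(c - 5)*(c + p)^2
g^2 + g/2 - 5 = (g - 2)*(g + 5/2)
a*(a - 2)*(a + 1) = a^3 - a^2 - 2*a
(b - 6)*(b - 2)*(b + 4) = b^3 - 4*b^2 - 20*b + 48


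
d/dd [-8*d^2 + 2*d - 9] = 2 - 16*d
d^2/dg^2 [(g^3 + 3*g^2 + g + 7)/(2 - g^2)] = 2*(-3*g^3 - 39*g^2 - 18*g - 26)/(g^6 - 6*g^4 + 12*g^2 - 8)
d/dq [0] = 0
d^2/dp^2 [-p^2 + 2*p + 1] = -2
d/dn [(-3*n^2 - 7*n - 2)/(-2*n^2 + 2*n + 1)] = (-20*n^2 - 14*n - 3)/(4*n^4 - 8*n^3 + 4*n + 1)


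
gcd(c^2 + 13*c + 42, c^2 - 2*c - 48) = c + 6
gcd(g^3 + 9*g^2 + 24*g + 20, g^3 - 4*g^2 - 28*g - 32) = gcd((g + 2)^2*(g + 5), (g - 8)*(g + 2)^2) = g^2 + 4*g + 4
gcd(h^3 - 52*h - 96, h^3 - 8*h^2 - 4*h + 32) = h^2 - 6*h - 16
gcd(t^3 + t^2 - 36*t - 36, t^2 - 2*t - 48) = t + 6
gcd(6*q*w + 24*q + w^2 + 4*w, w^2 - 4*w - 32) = w + 4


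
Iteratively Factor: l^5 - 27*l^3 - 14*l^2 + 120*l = (l + 4)*(l^4 - 4*l^3 - 11*l^2 + 30*l) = (l - 5)*(l + 4)*(l^3 + l^2 - 6*l) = l*(l - 5)*(l + 4)*(l^2 + l - 6) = l*(l - 5)*(l + 3)*(l + 4)*(l - 2)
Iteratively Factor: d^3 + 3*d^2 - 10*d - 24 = (d + 2)*(d^2 + d - 12) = (d - 3)*(d + 2)*(d + 4)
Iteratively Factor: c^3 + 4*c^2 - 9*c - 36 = (c - 3)*(c^2 + 7*c + 12) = (c - 3)*(c + 3)*(c + 4)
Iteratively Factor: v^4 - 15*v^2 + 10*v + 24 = (v - 2)*(v^3 + 2*v^2 - 11*v - 12) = (v - 2)*(v + 1)*(v^2 + v - 12) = (v - 3)*(v - 2)*(v + 1)*(v + 4)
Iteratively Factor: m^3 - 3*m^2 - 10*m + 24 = (m - 4)*(m^2 + m - 6) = (m - 4)*(m - 2)*(m + 3)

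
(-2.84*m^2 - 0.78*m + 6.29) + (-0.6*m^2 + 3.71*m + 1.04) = -3.44*m^2 + 2.93*m + 7.33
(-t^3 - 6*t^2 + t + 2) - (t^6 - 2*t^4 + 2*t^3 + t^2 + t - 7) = -t^6 + 2*t^4 - 3*t^3 - 7*t^2 + 9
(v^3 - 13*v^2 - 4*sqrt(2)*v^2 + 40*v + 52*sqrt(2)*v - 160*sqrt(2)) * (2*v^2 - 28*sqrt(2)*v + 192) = 2*v^5 - 36*sqrt(2)*v^4 - 26*v^4 + 496*v^3 + 468*sqrt(2)*v^3 - 5408*v^2 - 2208*sqrt(2)*v^2 + 9984*sqrt(2)*v + 16640*v - 30720*sqrt(2)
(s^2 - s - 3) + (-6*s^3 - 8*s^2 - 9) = -6*s^3 - 7*s^2 - s - 12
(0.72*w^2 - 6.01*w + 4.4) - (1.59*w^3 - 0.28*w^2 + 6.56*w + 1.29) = -1.59*w^3 + 1.0*w^2 - 12.57*w + 3.11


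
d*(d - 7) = d^2 - 7*d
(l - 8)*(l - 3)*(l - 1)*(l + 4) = l^4 - 8*l^3 - 13*l^2 + 116*l - 96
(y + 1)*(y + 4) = y^2 + 5*y + 4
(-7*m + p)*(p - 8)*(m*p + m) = -7*m^2*p^2 + 49*m^2*p + 56*m^2 + m*p^3 - 7*m*p^2 - 8*m*p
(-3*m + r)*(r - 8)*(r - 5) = -3*m*r^2 + 39*m*r - 120*m + r^3 - 13*r^2 + 40*r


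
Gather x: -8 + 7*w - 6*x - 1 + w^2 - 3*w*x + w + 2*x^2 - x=w^2 + 8*w + 2*x^2 + x*(-3*w - 7) - 9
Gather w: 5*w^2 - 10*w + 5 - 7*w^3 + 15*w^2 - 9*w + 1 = -7*w^3 + 20*w^2 - 19*w + 6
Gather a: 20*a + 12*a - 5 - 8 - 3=32*a - 16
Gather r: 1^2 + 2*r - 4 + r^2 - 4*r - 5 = r^2 - 2*r - 8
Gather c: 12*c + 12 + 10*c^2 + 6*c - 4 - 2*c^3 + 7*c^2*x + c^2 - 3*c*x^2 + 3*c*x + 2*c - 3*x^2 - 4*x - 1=-2*c^3 + c^2*(7*x + 11) + c*(-3*x^2 + 3*x + 20) - 3*x^2 - 4*x + 7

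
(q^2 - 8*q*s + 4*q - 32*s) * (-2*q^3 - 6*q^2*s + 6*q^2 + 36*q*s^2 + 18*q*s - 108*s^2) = -2*q^5 + 10*q^4*s - 2*q^4 + 84*q^3*s^2 + 10*q^3*s + 24*q^3 - 288*q^2*s^3 + 84*q^2*s^2 - 120*q^2*s - 288*q*s^3 - 1008*q*s^2 + 3456*s^3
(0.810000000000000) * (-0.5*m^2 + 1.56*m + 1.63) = -0.405*m^2 + 1.2636*m + 1.3203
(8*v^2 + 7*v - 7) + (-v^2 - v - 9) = 7*v^2 + 6*v - 16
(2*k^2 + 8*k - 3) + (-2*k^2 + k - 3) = 9*k - 6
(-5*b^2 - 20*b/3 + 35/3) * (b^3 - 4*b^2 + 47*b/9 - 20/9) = -5*b^5 + 40*b^4/3 + 110*b^3/9 - 1900*b^2/27 + 2045*b/27 - 700/27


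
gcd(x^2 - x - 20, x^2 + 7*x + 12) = x + 4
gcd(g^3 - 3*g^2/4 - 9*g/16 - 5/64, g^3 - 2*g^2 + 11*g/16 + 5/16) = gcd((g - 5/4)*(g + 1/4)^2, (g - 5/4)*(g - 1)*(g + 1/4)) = g^2 - g - 5/16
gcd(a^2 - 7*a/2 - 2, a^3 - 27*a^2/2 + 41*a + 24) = a + 1/2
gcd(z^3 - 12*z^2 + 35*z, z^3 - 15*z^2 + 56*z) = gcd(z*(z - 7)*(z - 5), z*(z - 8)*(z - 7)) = z^2 - 7*z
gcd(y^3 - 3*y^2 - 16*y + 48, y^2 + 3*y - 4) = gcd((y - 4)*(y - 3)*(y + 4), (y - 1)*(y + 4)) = y + 4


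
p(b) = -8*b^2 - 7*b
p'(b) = -16*b - 7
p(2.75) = -79.75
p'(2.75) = -51.00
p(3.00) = -93.00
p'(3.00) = -55.00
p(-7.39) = -385.17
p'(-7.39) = 111.24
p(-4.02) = -101.14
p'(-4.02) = 57.32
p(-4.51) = -131.15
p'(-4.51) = 65.16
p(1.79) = -38.16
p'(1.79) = -35.64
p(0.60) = -7.08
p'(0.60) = -16.60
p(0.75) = -9.75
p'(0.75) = -19.00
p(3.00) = -93.00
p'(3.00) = -55.00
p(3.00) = -93.00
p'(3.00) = -55.00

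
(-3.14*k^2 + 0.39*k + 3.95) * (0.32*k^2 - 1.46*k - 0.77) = -1.0048*k^4 + 4.7092*k^3 + 3.1124*k^2 - 6.0673*k - 3.0415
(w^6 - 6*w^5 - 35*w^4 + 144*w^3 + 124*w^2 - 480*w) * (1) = w^6 - 6*w^5 - 35*w^4 + 144*w^3 + 124*w^2 - 480*w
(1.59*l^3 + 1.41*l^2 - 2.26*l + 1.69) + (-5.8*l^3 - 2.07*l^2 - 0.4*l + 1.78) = -4.21*l^3 - 0.66*l^2 - 2.66*l + 3.47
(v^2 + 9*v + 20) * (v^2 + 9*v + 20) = v^4 + 18*v^3 + 121*v^2 + 360*v + 400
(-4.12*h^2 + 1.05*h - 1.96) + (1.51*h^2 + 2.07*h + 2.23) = -2.61*h^2 + 3.12*h + 0.27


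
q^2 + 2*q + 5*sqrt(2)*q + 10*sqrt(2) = (q + 2)*(q + 5*sqrt(2))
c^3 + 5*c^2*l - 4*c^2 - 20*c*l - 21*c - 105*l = (c - 7)*(c + 3)*(c + 5*l)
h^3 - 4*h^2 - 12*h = h*(h - 6)*(h + 2)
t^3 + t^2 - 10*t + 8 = (t - 2)*(t - 1)*(t + 4)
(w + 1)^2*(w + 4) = w^3 + 6*w^2 + 9*w + 4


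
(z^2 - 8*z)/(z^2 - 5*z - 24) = z/(z + 3)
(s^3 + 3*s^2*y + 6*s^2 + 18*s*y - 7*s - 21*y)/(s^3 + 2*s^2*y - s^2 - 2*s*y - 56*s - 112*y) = (s^2 + 3*s*y - s - 3*y)/(s^2 + 2*s*y - 8*s - 16*y)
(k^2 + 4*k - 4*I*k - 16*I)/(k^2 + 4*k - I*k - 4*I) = (k - 4*I)/(k - I)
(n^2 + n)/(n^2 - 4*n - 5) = n/(n - 5)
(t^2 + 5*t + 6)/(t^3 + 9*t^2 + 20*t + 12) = (t + 3)/(t^2 + 7*t + 6)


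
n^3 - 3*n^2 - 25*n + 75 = (n - 5)*(n - 3)*(n + 5)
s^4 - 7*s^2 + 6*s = s*(s - 2)*(s - 1)*(s + 3)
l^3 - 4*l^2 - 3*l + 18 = (l - 3)^2*(l + 2)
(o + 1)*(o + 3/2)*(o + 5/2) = o^3 + 5*o^2 + 31*o/4 + 15/4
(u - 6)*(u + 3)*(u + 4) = u^3 + u^2 - 30*u - 72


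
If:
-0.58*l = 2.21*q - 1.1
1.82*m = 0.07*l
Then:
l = 1.89655172413793 - 3.81034482758621*q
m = 0.0729442970822281 - 0.146551724137931*q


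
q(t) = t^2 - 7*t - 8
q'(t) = 2*t - 7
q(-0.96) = -0.36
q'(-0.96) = -8.92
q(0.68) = -12.30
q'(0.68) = -5.64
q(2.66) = -19.54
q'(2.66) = -1.68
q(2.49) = -19.23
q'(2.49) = -2.02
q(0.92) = -13.59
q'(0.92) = -5.16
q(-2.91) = 20.84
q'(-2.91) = -12.82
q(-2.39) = 14.44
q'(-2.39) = -11.78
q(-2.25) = 12.81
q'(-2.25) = -11.50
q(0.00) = -8.00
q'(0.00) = -7.00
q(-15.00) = 322.00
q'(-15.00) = -37.00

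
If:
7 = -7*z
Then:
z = -1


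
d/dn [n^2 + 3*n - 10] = 2*n + 3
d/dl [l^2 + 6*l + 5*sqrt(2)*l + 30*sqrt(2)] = 2*l + 6 + 5*sqrt(2)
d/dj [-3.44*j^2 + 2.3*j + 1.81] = 2.3 - 6.88*j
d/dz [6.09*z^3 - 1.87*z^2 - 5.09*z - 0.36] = 18.27*z^2 - 3.74*z - 5.09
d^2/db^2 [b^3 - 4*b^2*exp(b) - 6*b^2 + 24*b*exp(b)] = -4*b^2*exp(b) + 8*b*exp(b) + 6*b + 40*exp(b) - 12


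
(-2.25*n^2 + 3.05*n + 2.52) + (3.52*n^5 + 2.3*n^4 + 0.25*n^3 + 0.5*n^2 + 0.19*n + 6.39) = 3.52*n^5 + 2.3*n^4 + 0.25*n^3 - 1.75*n^2 + 3.24*n + 8.91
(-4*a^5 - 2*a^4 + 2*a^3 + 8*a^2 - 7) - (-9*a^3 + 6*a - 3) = -4*a^5 - 2*a^4 + 11*a^3 + 8*a^2 - 6*a - 4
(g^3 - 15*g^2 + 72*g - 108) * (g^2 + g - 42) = g^5 - 14*g^4 + 15*g^3 + 594*g^2 - 3132*g + 4536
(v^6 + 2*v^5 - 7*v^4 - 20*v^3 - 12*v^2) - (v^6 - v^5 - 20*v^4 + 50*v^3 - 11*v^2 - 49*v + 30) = 3*v^5 + 13*v^4 - 70*v^3 - v^2 + 49*v - 30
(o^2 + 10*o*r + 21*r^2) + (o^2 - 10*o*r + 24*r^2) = 2*o^2 + 45*r^2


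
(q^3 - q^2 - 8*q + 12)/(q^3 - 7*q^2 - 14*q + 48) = (q - 2)/(q - 8)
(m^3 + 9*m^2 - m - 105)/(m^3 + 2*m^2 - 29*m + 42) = (m + 5)/(m - 2)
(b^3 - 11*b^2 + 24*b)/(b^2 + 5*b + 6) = b*(b^2 - 11*b + 24)/(b^2 + 5*b + 6)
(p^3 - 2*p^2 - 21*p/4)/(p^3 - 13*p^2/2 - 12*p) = (p - 7/2)/(p - 8)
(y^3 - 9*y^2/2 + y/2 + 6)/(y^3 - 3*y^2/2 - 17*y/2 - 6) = (2*y - 3)/(2*y + 3)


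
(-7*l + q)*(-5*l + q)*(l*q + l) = 35*l^3*q + 35*l^3 - 12*l^2*q^2 - 12*l^2*q + l*q^3 + l*q^2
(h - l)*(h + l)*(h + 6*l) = h^3 + 6*h^2*l - h*l^2 - 6*l^3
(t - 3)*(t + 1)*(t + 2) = t^3 - 7*t - 6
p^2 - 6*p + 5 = (p - 5)*(p - 1)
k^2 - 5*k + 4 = (k - 4)*(k - 1)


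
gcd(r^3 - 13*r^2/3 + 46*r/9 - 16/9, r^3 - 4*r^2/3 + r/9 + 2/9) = r^2 - 5*r/3 + 2/3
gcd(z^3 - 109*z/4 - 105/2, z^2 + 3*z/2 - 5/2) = z + 5/2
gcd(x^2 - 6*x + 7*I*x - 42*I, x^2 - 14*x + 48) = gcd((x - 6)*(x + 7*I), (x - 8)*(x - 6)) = x - 6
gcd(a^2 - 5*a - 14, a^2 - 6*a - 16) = a + 2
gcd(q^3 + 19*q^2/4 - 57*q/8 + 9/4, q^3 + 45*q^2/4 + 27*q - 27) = q^2 + 21*q/4 - 9/2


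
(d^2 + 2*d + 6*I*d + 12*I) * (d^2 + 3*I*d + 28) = d^4 + 2*d^3 + 9*I*d^3 + 10*d^2 + 18*I*d^2 + 20*d + 168*I*d + 336*I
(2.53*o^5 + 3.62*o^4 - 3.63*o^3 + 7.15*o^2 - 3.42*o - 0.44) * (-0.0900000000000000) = -0.2277*o^5 - 0.3258*o^4 + 0.3267*o^3 - 0.6435*o^2 + 0.3078*o + 0.0396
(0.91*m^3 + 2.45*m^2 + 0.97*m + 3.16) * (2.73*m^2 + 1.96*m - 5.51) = 2.4843*m^5 + 8.4721*m^4 + 2.436*m^3 - 2.9715*m^2 + 0.8489*m - 17.4116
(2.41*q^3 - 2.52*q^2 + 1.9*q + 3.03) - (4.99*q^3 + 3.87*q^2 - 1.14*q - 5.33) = -2.58*q^3 - 6.39*q^2 + 3.04*q + 8.36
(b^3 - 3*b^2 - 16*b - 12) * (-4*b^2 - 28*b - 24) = -4*b^5 - 16*b^4 + 124*b^3 + 568*b^2 + 720*b + 288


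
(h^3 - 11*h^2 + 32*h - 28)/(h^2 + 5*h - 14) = (h^2 - 9*h + 14)/(h + 7)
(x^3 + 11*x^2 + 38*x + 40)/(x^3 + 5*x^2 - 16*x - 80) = (x + 2)/(x - 4)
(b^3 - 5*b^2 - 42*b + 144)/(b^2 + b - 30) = (b^2 - 11*b + 24)/(b - 5)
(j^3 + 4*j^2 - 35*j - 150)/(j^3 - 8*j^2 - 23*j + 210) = (j + 5)/(j - 7)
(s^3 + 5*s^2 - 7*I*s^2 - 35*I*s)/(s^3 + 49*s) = (s + 5)/(s + 7*I)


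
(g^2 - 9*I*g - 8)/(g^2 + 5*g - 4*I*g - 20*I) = (g^2 - 9*I*g - 8)/(g^2 + g*(5 - 4*I) - 20*I)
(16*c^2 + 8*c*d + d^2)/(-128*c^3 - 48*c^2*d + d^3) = -1/(8*c - d)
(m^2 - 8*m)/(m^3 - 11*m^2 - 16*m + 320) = m/(m^2 - 3*m - 40)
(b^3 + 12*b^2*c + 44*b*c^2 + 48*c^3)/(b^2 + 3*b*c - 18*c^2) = (b^2 + 6*b*c + 8*c^2)/(b - 3*c)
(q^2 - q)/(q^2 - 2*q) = (q - 1)/(q - 2)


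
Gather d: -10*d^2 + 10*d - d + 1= -10*d^2 + 9*d + 1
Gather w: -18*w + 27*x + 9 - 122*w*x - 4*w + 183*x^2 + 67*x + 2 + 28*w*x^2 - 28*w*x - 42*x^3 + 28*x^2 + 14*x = w*(28*x^2 - 150*x - 22) - 42*x^3 + 211*x^2 + 108*x + 11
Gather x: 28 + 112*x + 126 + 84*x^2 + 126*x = 84*x^2 + 238*x + 154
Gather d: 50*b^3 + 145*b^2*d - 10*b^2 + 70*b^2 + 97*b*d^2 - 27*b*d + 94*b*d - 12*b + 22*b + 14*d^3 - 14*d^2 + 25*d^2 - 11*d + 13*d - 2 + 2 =50*b^3 + 60*b^2 + 10*b + 14*d^3 + d^2*(97*b + 11) + d*(145*b^2 + 67*b + 2)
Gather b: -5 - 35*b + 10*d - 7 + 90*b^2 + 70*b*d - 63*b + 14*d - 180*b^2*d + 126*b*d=b^2*(90 - 180*d) + b*(196*d - 98) + 24*d - 12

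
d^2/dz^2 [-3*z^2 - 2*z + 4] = -6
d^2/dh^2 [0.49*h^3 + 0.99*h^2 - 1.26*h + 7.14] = 2.94*h + 1.98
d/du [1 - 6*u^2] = -12*u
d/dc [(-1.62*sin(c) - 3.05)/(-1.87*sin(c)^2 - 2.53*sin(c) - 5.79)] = (-3.0294*sin(c)^2 - 11.407*sin(c) + 1.6633)*cos(c)/(3.4969*sin(c)^4 + 9.4622*sin(c)^3 + 28.0555*sin(c)^2 + 29.2974*sin(c) + 33.5241)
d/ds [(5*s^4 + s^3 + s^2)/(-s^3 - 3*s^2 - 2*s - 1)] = s*(-5*s^5 - 30*s^4 - 32*s^3 - 24*s^2 - 5*s - 2)/(s^6 + 6*s^5 + 13*s^4 + 14*s^3 + 10*s^2 + 4*s + 1)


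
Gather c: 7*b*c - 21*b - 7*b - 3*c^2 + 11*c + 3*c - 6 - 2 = -28*b - 3*c^2 + c*(7*b + 14) - 8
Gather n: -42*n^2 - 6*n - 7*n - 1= -42*n^2 - 13*n - 1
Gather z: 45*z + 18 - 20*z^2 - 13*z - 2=-20*z^2 + 32*z + 16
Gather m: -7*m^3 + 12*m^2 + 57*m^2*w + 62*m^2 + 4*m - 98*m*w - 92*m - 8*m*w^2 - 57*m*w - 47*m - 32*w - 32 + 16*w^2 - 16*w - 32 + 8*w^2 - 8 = -7*m^3 + m^2*(57*w + 74) + m*(-8*w^2 - 155*w - 135) + 24*w^2 - 48*w - 72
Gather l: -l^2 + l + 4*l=-l^2 + 5*l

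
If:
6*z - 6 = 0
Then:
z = 1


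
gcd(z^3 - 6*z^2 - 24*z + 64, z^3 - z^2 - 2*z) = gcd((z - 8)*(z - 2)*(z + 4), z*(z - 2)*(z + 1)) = z - 2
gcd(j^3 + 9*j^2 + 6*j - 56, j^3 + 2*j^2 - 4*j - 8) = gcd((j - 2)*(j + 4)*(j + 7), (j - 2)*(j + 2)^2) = j - 2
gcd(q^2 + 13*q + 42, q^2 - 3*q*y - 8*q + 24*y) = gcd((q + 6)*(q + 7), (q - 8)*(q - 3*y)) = 1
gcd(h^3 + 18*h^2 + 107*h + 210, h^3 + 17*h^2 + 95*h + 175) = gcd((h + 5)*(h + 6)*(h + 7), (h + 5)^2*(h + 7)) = h^2 + 12*h + 35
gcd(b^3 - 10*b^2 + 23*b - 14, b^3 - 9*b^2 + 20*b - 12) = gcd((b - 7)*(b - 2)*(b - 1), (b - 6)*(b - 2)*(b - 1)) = b^2 - 3*b + 2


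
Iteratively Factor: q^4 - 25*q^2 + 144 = (q - 3)*(q^3 + 3*q^2 - 16*q - 48) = (q - 3)*(q + 4)*(q^2 - q - 12) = (q - 3)*(q + 3)*(q + 4)*(q - 4)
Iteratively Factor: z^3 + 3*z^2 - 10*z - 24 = (z + 4)*(z^2 - z - 6) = (z - 3)*(z + 4)*(z + 2)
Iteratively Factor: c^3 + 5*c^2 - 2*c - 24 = (c + 3)*(c^2 + 2*c - 8) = (c - 2)*(c + 3)*(c + 4)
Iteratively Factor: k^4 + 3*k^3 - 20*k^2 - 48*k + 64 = (k + 4)*(k^3 - k^2 - 16*k + 16) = (k + 4)^2*(k^2 - 5*k + 4) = (k - 1)*(k + 4)^2*(k - 4)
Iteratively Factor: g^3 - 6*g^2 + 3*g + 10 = (g - 5)*(g^2 - g - 2) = (g - 5)*(g + 1)*(g - 2)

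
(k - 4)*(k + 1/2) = k^2 - 7*k/2 - 2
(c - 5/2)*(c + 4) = c^2 + 3*c/2 - 10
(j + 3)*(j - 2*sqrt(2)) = j^2 - 2*sqrt(2)*j + 3*j - 6*sqrt(2)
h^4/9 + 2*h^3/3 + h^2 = h^2*(h/3 + 1)^2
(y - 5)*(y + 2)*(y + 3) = y^3 - 19*y - 30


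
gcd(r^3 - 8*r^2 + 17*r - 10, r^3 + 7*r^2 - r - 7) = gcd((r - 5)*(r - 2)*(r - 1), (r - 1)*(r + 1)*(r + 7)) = r - 1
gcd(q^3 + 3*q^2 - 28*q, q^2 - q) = q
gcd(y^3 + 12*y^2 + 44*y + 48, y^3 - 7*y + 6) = 1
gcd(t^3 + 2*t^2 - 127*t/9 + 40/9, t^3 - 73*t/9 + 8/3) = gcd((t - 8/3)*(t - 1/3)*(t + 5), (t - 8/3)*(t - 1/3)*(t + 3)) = t^2 - 3*t + 8/9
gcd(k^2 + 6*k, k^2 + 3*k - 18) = k + 6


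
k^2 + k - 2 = (k - 1)*(k + 2)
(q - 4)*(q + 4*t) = q^2 + 4*q*t - 4*q - 16*t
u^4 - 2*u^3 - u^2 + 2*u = u*(u - 2)*(u - 1)*(u + 1)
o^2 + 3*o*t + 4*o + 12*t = (o + 4)*(o + 3*t)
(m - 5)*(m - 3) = m^2 - 8*m + 15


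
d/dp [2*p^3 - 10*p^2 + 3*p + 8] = 6*p^2 - 20*p + 3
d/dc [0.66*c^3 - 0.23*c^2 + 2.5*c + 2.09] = 1.98*c^2 - 0.46*c + 2.5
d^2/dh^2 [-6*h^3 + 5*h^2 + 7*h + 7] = 10 - 36*h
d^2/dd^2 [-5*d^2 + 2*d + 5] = -10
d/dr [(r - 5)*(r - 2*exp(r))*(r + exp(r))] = (r - 5)*(r - 2*exp(r))*(exp(r) + 1) - (r - 5)*(r + exp(r))*(2*exp(r) - 1) + (r - 2*exp(r))*(r + exp(r))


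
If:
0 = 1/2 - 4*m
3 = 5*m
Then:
No Solution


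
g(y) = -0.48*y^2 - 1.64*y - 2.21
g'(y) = -0.96*y - 1.64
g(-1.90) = -0.83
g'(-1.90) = 0.18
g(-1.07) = -1.00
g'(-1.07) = -0.61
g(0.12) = -2.41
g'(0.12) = -1.76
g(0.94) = -4.18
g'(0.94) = -2.54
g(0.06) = -2.31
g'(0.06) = -1.70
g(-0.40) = -1.63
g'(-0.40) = -1.26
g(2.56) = -9.55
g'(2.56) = -4.10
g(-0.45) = -1.57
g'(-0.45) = -1.21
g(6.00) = -29.33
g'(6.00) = -7.40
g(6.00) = -29.33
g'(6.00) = -7.40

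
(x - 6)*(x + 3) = x^2 - 3*x - 18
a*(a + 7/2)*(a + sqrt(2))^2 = a^4 + 2*sqrt(2)*a^3 + 7*a^3/2 + 2*a^2 + 7*sqrt(2)*a^2 + 7*a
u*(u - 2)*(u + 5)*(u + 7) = u^4 + 10*u^3 + 11*u^2 - 70*u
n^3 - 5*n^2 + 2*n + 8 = (n - 4)*(n - 2)*(n + 1)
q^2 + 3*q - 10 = (q - 2)*(q + 5)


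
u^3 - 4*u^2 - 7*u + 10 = (u - 5)*(u - 1)*(u + 2)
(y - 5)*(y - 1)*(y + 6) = y^3 - 31*y + 30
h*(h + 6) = h^2 + 6*h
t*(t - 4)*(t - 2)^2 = t^4 - 8*t^3 + 20*t^2 - 16*t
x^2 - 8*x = x*(x - 8)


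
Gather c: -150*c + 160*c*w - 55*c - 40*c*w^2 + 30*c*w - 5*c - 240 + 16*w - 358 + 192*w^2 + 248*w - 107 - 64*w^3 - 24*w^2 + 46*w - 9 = c*(-40*w^2 + 190*w - 210) - 64*w^3 + 168*w^2 + 310*w - 714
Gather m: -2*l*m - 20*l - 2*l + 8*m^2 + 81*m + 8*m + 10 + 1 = -22*l + 8*m^2 + m*(89 - 2*l) + 11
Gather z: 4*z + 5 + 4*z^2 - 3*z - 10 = 4*z^2 + z - 5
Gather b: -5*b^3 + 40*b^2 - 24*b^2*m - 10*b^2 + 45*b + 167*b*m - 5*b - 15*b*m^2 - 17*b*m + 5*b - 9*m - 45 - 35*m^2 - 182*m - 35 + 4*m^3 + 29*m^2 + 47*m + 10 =-5*b^3 + b^2*(30 - 24*m) + b*(-15*m^2 + 150*m + 45) + 4*m^3 - 6*m^2 - 144*m - 70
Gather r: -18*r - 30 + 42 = 12 - 18*r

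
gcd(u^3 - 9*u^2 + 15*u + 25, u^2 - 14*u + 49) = 1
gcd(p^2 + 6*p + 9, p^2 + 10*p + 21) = p + 3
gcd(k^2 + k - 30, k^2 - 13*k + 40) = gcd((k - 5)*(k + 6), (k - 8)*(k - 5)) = k - 5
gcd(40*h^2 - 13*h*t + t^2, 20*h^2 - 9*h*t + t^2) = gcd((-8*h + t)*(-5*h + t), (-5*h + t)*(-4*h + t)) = -5*h + t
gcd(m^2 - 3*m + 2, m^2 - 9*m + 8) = m - 1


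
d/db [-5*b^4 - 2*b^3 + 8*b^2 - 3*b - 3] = -20*b^3 - 6*b^2 + 16*b - 3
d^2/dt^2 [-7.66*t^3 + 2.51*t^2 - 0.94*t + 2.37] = 5.02 - 45.96*t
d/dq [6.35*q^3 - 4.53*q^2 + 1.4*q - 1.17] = 19.05*q^2 - 9.06*q + 1.4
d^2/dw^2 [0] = 0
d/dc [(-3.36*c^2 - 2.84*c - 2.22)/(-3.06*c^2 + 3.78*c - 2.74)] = (-21.3912*c^2 + 4.8264*c + 16.1732)/(9.3636*c^4 - 23.1336*c^3 + 31.0572*c^2 - 20.7144*c + 7.5076)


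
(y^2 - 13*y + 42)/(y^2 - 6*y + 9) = (y^2 - 13*y + 42)/(y^2 - 6*y + 9)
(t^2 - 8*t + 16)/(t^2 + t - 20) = (t - 4)/(t + 5)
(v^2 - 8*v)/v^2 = (v - 8)/v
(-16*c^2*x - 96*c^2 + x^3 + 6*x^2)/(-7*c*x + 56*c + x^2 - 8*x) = (16*c^2*x + 96*c^2 - x^3 - 6*x^2)/(7*c*x - 56*c - x^2 + 8*x)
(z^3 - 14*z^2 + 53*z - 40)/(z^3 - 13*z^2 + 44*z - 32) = (z - 5)/(z - 4)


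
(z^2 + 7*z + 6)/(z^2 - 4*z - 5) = (z + 6)/(z - 5)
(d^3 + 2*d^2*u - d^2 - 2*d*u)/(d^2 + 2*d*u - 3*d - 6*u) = d*(d - 1)/(d - 3)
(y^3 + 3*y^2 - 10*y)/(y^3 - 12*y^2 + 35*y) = (y^2 + 3*y - 10)/(y^2 - 12*y + 35)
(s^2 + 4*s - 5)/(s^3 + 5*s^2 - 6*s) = (s + 5)/(s*(s + 6))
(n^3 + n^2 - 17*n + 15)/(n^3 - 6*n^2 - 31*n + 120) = (n - 1)/(n - 8)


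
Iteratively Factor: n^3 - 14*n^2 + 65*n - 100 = (n - 5)*(n^2 - 9*n + 20) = (n - 5)*(n - 4)*(n - 5)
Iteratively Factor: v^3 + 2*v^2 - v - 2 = (v - 1)*(v^2 + 3*v + 2) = (v - 1)*(v + 2)*(v + 1)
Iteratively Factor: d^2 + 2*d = (d + 2)*(d)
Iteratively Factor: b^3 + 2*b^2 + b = (b + 1)*(b^2 + b) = b*(b + 1)*(b + 1)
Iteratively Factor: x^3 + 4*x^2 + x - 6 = (x + 3)*(x^2 + x - 2) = (x + 2)*(x + 3)*(x - 1)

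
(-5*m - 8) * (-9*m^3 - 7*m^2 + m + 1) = 45*m^4 + 107*m^3 + 51*m^2 - 13*m - 8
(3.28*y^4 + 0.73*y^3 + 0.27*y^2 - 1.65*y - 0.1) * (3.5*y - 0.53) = 11.48*y^5 + 0.8166*y^4 + 0.5581*y^3 - 5.9181*y^2 + 0.5245*y + 0.053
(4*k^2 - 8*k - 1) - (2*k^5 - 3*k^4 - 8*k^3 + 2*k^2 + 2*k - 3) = -2*k^5 + 3*k^4 + 8*k^3 + 2*k^2 - 10*k + 2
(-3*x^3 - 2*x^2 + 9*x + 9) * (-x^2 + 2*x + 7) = 3*x^5 - 4*x^4 - 34*x^3 - 5*x^2 + 81*x + 63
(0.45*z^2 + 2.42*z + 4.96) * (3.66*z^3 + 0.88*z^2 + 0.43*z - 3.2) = 1.647*z^5 + 9.2532*z^4 + 20.4767*z^3 + 3.9654*z^2 - 5.6112*z - 15.872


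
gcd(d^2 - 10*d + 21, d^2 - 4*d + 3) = d - 3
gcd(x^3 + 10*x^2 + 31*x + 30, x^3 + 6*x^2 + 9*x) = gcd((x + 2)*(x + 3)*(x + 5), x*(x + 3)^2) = x + 3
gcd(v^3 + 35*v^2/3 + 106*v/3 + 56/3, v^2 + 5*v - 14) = v + 7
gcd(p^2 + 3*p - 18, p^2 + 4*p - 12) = p + 6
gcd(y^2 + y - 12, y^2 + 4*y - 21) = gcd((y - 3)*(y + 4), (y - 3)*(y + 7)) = y - 3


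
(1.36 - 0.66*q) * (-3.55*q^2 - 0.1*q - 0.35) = 2.343*q^3 - 4.762*q^2 + 0.095*q - 0.476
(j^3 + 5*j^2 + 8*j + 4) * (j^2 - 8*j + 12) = j^5 - 3*j^4 - 20*j^3 + 64*j + 48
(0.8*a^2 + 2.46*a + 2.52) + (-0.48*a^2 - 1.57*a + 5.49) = 0.32*a^2 + 0.89*a + 8.01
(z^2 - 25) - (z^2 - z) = z - 25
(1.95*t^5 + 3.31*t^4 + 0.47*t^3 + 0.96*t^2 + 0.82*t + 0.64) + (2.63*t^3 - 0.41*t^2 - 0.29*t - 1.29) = 1.95*t^5 + 3.31*t^4 + 3.1*t^3 + 0.55*t^2 + 0.53*t - 0.65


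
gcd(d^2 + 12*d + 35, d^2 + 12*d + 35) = d^2 + 12*d + 35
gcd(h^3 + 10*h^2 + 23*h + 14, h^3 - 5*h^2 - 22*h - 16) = h^2 + 3*h + 2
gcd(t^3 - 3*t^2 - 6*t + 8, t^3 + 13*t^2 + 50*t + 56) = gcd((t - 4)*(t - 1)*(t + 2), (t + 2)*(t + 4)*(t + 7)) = t + 2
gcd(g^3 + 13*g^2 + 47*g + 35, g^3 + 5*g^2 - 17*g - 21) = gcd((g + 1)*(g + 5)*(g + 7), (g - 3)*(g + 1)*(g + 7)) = g^2 + 8*g + 7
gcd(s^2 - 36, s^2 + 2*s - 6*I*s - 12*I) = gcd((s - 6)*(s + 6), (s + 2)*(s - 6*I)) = 1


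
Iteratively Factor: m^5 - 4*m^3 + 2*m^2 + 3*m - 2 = (m - 1)*(m^4 + m^3 - 3*m^2 - m + 2) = (m - 1)^2*(m^3 + 2*m^2 - m - 2) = (m - 1)^2*(m + 2)*(m^2 - 1) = (m - 1)^2*(m + 1)*(m + 2)*(m - 1)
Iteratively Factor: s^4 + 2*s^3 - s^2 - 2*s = (s - 1)*(s^3 + 3*s^2 + 2*s) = (s - 1)*(s + 1)*(s^2 + 2*s) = s*(s - 1)*(s + 1)*(s + 2)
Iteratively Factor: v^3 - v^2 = (v)*(v^2 - v) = v^2*(v - 1)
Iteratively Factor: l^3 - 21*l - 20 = (l - 5)*(l^2 + 5*l + 4) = (l - 5)*(l + 4)*(l + 1)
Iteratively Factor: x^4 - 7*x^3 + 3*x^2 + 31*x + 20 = (x + 1)*(x^3 - 8*x^2 + 11*x + 20) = (x + 1)^2*(x^2 - 9*x + 20) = (x - 4)*(x + 1)^2*(x - 5)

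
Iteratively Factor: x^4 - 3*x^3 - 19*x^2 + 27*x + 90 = (x + 2)*(x^3 - 5*x^2 - 9*x + 45) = (x + 2)*(x + 3)*(x^2 - 8*x + 15) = (x - 5)*(x + 2)*(x + 3)*(x - 3)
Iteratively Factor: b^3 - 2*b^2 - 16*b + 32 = (b + 4)*(b^2 - 6*b + 8) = (b - 2)*(b + 4)*(b - 4)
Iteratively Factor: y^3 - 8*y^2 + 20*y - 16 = (y - 2)*(y^2 - 6*y + 8) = (y - 2)^2*(y - 4)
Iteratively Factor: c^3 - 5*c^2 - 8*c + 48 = (c + 3)*(c^2 - 8*c + 16) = (c - 4)*(c + 3)*(c - 4)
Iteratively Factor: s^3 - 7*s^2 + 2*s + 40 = (s - 5)*(s^2 - 2*s - 8) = (s - 5)*(s + 2)*(s - 4)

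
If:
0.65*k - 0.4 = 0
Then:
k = 0.62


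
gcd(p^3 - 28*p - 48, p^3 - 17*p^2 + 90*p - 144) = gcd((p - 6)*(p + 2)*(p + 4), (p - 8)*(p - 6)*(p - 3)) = p - 6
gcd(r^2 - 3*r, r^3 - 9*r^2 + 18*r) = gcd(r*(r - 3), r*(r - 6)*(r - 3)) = r^2 - 3*r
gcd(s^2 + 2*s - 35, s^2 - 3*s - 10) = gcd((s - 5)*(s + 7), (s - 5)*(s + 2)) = s - 5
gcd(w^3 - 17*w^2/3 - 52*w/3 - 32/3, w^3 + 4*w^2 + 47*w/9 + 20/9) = w^2 + 7*w/3 + 4/3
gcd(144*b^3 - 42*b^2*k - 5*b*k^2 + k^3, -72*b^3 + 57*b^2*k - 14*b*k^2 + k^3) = 24*b^2 - 11*b*k + k^2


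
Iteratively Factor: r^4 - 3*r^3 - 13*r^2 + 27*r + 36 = (r + 3)*(r^3 - 6*r^2 + 5*r + 12) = (r + 1)*(r + 3)*(r^2 - 7*r + 12) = (r - 4)*(r + 1)*(r + 3)*(r - 3)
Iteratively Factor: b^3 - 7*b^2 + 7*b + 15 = (b - 3)*(b^2 - 4*b - 5) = (b - 3)*(b + 1)*(b - 5)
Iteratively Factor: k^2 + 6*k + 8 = (k + 2)*(k + 4)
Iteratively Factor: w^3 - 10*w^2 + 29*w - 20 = (w - 1)*(w^2 - 9*w + 20) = (w - 4)*(w - 1)*(w - 5)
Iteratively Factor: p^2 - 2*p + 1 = (p - 1)*(p - 1)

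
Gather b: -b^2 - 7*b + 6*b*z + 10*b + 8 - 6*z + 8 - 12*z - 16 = -b^2 + b*(6*z + 3) - 18*z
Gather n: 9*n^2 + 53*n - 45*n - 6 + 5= 9*n^2 + 8*n - 1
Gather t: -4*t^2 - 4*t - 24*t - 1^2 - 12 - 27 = -4*t^2 - 28*t - 40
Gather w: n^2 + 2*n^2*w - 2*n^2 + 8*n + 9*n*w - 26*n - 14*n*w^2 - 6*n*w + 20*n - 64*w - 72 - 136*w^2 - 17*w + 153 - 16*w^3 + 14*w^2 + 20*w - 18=-n^2 + 2*n - 16*w^3 + w^2*(-14*n - 122) + w*(2*n^2 + 3*n - 61) + 63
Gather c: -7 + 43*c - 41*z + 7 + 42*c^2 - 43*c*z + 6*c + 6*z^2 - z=42*c^2 + c*(49 - 43*z) + 6*z^2 - 42*z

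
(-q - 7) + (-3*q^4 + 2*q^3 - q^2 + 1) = -3*q^4 + 2*q^3 - q^2 - q - 6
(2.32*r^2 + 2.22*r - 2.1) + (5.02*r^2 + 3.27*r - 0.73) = 7.34*r^2 + 5.49*r - 2.83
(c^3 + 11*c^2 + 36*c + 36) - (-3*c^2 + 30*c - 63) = c^3 + 14*c^2 + 6*c + 99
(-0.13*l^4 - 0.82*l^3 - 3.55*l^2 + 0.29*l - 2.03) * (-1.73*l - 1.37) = 0.2249*l^5 + 1.5967*l^4 + 7.2649*l^3 + 4.3618*l^2 + 3.1146*l + 2.7811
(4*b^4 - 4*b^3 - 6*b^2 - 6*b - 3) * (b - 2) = 4*b^5 - 12*b^4 + 2*b^3 + 6*b^2 + 9*b + 6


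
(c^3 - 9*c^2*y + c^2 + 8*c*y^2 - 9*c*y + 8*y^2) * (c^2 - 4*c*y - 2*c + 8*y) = c^5 - 13*c^4*y - c^4 + 44*c^3*y^2 + 13*c^3*y - 2*c^3 - 32*c^2*y^3 - 44*c^2*y^2 + 26*c^2*y + 32*c*y^3 - 88*c*y^2 + 64*y^3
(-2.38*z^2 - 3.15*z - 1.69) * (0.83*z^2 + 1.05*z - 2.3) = -1.9754*z^4 - 5.1135*z^3 + 0.763799999999999*z^2 + 5.4705*z + 3.887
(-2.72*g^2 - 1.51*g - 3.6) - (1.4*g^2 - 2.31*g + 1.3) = -4.12*g^2 + 0.8*g - 4.9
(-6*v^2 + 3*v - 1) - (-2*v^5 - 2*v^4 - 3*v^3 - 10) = 2*v^5 + 2*v^4 + 3*v^3 - 6*v^2 + 3*v + 9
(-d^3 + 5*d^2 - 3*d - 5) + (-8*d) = -d^3 + 5*d^2 - 11*d - 5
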